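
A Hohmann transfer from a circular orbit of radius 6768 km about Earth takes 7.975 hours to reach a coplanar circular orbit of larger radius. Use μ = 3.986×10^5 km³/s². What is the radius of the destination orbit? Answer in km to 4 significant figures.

Transfer time t = 7.975 hours = 28710 s, and t = π√(a_t³/μ).
So a_t = (μ t²/π²)^(1/3) = (3.986×10^5 × (28710)² / π²)^(1/3) = 32169 km.
Since a_t = (r₁ + r₂)/2, r₂ = 2a_t − r₁ = 2×32169 − 6768 = 57570 km.

r₂ = 57570 km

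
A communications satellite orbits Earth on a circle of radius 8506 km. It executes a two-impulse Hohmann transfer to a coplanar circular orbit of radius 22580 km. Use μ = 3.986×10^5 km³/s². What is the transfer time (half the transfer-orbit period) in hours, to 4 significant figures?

The Hohmann ellipse has a_t = (r₁ + r₂)/2 = 15543 km.
Transfer time t = π√(a_t³/μ) = π√((15543)³ / 3.986×10^5) = 9642 s.
Converting: 9642 s ÷ 3600 s/hour = 2.678 hours.

t = 2.678 hours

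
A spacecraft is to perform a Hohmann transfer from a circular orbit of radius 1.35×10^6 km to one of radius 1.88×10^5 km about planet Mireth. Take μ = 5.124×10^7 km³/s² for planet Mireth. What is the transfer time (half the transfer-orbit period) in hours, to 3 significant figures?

t = 82.2 hours

Semi-major axis of the transfer orbit: a_t = (1.350×10^6 + 1.880×10^5)/2 = 7.690×10^5 km.
Transfer time t = π√(a_t³/μ) = π√((7.690×10^5)³ / 5.124×10^7) = 2.960×10^5 s.
Converting: 2.960×10^5 s ÷ 3600 s/hour = 82.2 hours.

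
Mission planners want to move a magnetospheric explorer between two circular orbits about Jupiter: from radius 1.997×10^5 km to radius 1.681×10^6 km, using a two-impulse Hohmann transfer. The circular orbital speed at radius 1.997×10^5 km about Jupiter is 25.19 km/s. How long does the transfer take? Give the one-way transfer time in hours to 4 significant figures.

From the circular-orbit relation v² = μ/r at r = 1.997×10^5 km: μ = v²r = (25.19)² × 1.997×10^5 = 1.26717×10^8 km³/s².
The Hohmann ellipse has a_t = (r₁ + r₂)/2 = 9.4035×10^5 km.
Transfer time t = π√(a_t³/μ) = π√((9.4035×10^5)³ / 1.26717×10^8) = 2.545×10^5 s.
Converting: 2.545×10^5 s ÷ 3600 s/hour = 70.69 hours.

t = 70.69 hours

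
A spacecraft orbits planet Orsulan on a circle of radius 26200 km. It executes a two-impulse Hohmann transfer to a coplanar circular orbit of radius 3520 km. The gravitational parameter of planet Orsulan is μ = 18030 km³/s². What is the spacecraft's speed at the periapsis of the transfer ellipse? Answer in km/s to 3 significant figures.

The Hohmann ellipse has a_t = (r₁ + r₂)/2 = 14860 km.
The periapsis of the transfer ellipse is at r = 3520 km.
From the vis-viva equation, v = √[μ(2/r − 1/a_t)] = 3.005 km/s.

v = 3.01 km/s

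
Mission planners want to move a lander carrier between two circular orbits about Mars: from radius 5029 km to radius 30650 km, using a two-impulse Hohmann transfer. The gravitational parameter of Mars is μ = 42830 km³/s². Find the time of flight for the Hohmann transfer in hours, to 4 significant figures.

t = 10.05 hours

Transfer-ellipse semi-major axis a_t = (r₁ + r₂)/2 = (5029 + 30650)/2 = 17839.5 km.
Transfer time t = π√(a_t³/μ) = π√((17839.5)³ / 42830) = 36170 s.
Converting: 36170 s ÷ 3600 s/hour = 10.05 hours.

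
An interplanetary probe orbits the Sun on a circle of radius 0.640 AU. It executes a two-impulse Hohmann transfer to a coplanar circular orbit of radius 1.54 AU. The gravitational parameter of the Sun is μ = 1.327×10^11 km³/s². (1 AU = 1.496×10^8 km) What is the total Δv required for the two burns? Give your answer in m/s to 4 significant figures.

Δv = 12630 m/s

In km: r₁ = 0.640 × 1.496×10^8 = 9.5744×10^7 km; r₂ = 1.54 × 1.496×10^8 = 2.30384×10^8 km.
Semi-major axis of the transfer orbit: a_t = (9.5744×10^7 + 2.30384×10^8)/2 = 1.63064×10^8 km.
At r₁ the circular-orbit speed is v₁ = √(μ/r₁) = 37.22885 km/s.
Transfer-orbit speed at r₁ (vis-viva equation): v_p = √[μ(2/r₁ − 1/a_t)] = 44.25138 km/s.
First burn Δv₁ = |v_p − v₁| = 7.023 km/s.
At r₂, v₂ = √(μ/r₂) = 24.00 km/s.
Transfer-orbit speed at r₂: v_a = √[μ(2/r₂ − 1/a_t)] = 18.39 km/s.
Second burn Δv₂ = |v₂ − v_a| = 5.610 km/s.
Total Δv = Δv₁ + Δv₂ = 12.63 km/s.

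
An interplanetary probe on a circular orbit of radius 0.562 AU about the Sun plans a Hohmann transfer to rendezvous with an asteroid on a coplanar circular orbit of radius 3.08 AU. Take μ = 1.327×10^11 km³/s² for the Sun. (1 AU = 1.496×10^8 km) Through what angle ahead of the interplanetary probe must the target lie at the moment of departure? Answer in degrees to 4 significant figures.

φ = 98.17°

In km: r₁ = 0.562 × 1.496×10^8 = 8.40752×10^7 km; r₂ = 3.08 × 1.496×10^8 = 4.60768×10^8 km.
Transfer-ellipse semi-major axis a_t = (r₁ + r₂)/2 = (8.40752×10^7 + 4.60768×10^8)/2 = 2.724216×10^8 km.
Transfer time t = π√(a_t³/μ) = 3.8777×10^7 s.
Target angular speed ω₂ = √(μ/r₂³) = 3.6831×10^-8 rad/s.
Angle swept by the target during transfer: ω₂·t = 1.4282 rad = 81.83°.
The interplanetary probe traverses 180° on the transfer ellipse, so the target must lead by 180° − 81.83° = 98.17°.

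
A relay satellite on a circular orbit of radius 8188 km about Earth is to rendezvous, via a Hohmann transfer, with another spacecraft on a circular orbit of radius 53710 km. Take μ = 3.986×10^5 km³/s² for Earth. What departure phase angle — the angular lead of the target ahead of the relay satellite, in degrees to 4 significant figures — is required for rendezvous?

Transfer-ellipse semi-major axis a_t = (r₁ + r₂)/2 = (8188 + 53710)/2 = 30949 km.
The half-period of the transfer ellipse is t = π√(a_t³/μ) = 27092.6 s.
Target angular speed ω₂ = √(μ/r₂³) = 5.07208×10^-5 rad/s.
Angle swept by the target during transfer: ω₂·t = 1.37416 rad = 78.73°.
The relay satellite traverses 180° on the transfer ellipse, so the target must lead by 180° − 78.73° = 101.3°.

φ = 101.3°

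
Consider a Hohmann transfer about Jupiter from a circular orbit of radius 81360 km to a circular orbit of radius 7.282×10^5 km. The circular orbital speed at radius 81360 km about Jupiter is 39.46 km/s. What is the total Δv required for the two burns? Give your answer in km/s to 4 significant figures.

Δv = 20.74 km/s

From the circular-orbit relation v² = μ/r at r = 81360 km: μ = v²r = (39.46)² × 81360 = 1.26685×10^8 km³/s².
Semi-major axis of the transfer orbit: a_t = (81360 + 7.282×10^5)/2 = 4.0478×10^5 km.
Circular speed at r₁: v₁ = √(μ/r₁) = √(1.26685×10^8/81360) = 39.460 km/s.
On the transfer ellipse at r₁, vis-viva gives v_p = √[μ(2/r₁ − 1/a_t)] = 52.926 km/s.
First burn Δv₁ = |v_p − v₁| = 13.466 km/s.
At r₂, v₂ = √(μ/r₂) = 13.18977 km/s.
Transfer-orbit speed at r₂: v_a = √[μ(2/r₂ − 1/a_t)] = 5.913344 km/s.
Second burn Δv₂ = |v₂ − v_a| = 7.2764 km/s.
Δv = Δv₁ + Δv₂ = 13.466 + 7.2764 = 20.74 km/s.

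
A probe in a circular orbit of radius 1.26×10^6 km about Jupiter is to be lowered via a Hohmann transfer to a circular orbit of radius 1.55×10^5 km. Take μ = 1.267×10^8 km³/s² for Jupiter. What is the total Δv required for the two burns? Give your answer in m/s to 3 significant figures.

Transfer-ellipse semi-major axis a_t = (r₁ + r₂)/2 = (1.260×10^6 + 1.550×10^5)/2 = 7.075×10^5 km.
Circular speed at r₁: v₁ = √(μ/r₁) = √(1.267×10^8/1.260×10^6) = 10.028 km/s.
On the transfer ellipse at r₁, vis-viva equation gives v_a = √[μ(2/r₁ − 1/a_t)] = 4.6936 km/s.
First burn Δv₁ = |v_a − v₁| = 5.334 km/s.
At r₂, v₂ = √(μ/r₂) = 28.5905 km/s.
Transfer-orbit speed at r₂: v_p = √[μ(2/r₂ − 1/a_t)] = 38.1544 km/s.
Second burn Δv₂ = |v₂ − v_p| = 9.564 km/s.
Total Δv = Δv₁ + Δv₂ = 14.90 km/s.

Δv = 14900 m/s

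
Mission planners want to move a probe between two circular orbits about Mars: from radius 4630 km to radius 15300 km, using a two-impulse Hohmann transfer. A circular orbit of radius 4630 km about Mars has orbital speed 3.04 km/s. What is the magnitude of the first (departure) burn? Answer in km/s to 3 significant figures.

Δv₁ = 0.727 km/s

From the circular-orbit relation v² = μ/r at r = 4630 km: μ = v²r = (3.04)² × 4630 = 42788.6 km³/s².
Transfer-ellipse semi-major axis a_t = (r₁ + r₂)/2 = (4630 + 15300)/2 = 9965 km.
Circular speed at r = 4630 km: v_c = √(μ/r) = 3.0400 km/s.
Transfer-orbit speed at the same r (vis-viva, a = a_t): v_t = √[μ(2/r − 1/a_t)] = 3.7669 km/s.
Δv₁ = |v_t − v_c| = |3.7669 − 3.0400| = 0.7269 km/s.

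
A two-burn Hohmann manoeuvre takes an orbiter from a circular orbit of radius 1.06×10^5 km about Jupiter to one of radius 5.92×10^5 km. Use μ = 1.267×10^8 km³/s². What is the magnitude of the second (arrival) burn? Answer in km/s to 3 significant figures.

The Hohmann ellipse has a_t = (r₁ + r₂)/2 = 3.490×10^5 km.
On the circular orbit at r = 5.920×10^5 km, v_c = √(μ/r) = 14.6294 km/s.
Vis-viva on the transfer ellipse at r = 5.920×10^5 km gives v_t = √[μ(2/r − 1/a_t)] = 8.06246 km/s.
Δv₂ = |v_t − v_c| = |8.06246 − 14.6294| = 6.567 km/s.

Δv₂ = 6.57 km/s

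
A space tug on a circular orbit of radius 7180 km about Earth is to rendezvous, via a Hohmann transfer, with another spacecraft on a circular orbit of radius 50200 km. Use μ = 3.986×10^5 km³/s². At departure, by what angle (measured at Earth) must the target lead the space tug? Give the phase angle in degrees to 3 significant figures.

Semi-major axis of the transfer orbit: a_t = (7180 + 50200)/2 = 28690 km.
The half-period of the transfer ellipse is t = π√(a_t³/μ) = 24181 s.
The target's mean motion on its circular orbit is ω₂ = √(μ/r₂³) = 5.6132×10^-5 rad/s.
Angle swept by the target during transfer: ω₂·t = 1.3573 rad = 77.77°.
Arrival is 180° from departure on the ellipse, so φ = 180° − 77.77° = 102°.

φ = 102°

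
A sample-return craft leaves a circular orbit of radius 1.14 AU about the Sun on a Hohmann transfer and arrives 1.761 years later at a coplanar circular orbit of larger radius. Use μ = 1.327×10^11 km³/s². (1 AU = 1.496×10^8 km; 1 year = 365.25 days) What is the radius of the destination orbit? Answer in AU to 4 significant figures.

In km: r₁ = 1.14 × 1.496×10^8 = 1.70544×10^8 km.
Transfer time t = 1.761 years × 365.25 × 86400 s = 5.55729336×10^7 s, and t = π√(a_t³/μ).
So a_t = (μ t²/π²)^(1/3) = (1.327×10^11 × (5.55729336×10^7)² / π²)^(1/3) = 3.4628×10^8 km.
Since a_t = (r₁ + r₂)/2, r₂ = 2a_t − r₁ = 2×3.4628×10^8 − 1.70544×10^8 = 5.22016×10^8 km.
In AU: r₂ = 5.22016×10^8 / 1.496×10^8 = 3.489 AU.

r₂ = 3.489 AU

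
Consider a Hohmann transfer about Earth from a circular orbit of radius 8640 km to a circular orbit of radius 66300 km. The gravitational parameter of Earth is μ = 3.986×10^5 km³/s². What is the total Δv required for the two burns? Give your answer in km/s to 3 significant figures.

Semi-major axis of the transfer orbit: a_t = (8640 + 66300)/2 = 37470 km.
At r₁ the circular-orbit speed is v₁ = √(μ/r₁) = 6.7922205 km/s.
On the transfer ellipse at r₁, vis-viva equation gives v_p = √[μ(2/r₁ − 1/a_t)] = 9.0349696 km/s.
First burn Δv₁ = |v_p − v₁| = 2.2427 km/s.
At r₂, v₂ = √(μ/r₂) = 2.45195 km/s.
Transfer-orbit speed at r₂: v_a = √[μ(2/r₂ − 1/a_t)] = 1.17741 km/s.
Second burn Δv₂ = |v₂ − v_a| = 1.2745 km/s.
Total Δv = Δv₁ + Δv₂ = 3.517 km/s.

Δv = 3.52 km/s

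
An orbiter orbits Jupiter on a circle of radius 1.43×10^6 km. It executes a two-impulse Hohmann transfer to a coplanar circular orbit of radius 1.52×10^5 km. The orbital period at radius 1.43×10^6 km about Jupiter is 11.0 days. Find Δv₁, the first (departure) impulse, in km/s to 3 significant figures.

From Kepler's third law T² = 4π²r³/μ at r = 1.43×10^6 km, T = 11.0 days = 11.0 × 86400 s = 9.504×10^5 s: μ = 4π²r³/T² = 1.27807×10^8 km³/s².
Semi-major axis of the transfer orbit: a_t = (1.430×10^6 + 1.520×10^5)/2 = 7.910×10^5 km.
On the circular orbit at r = 1.430×10^6 km, v_c = √(μ/r) = 9.454 km/s.
Transfer-orbit speed at the same r (vis-viva, a = a_t): v_t = √[μ(2/r − 1/a_t)] = 4.144 km/s.
Δv₁ = |v_t − v_c| = |4.144 − 9.454| = 5.310 km/s.

Δv₁ = 5.31 km/s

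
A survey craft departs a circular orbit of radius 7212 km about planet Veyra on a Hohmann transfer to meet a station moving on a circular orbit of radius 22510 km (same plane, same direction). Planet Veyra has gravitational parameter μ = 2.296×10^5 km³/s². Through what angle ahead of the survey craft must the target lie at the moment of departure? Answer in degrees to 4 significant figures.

Transfer-ellipse semi-major axis a_t = (r₁ + r₂)/2 = (7212 + 22510)/2 = 14861 km.
The half-period of the transfer ellipse is t = π√(a_t³/μ) = 11877.80 s.
The target's mean motion on its circular orbit is ω₂ = √(μ/r₂³) = 1.418805×10^-4 rad/s.
Angle swept by the target during transfer: ω₂·t = 1.68523 rad = 96.56°.
Arrival is 180° from departure on the ellipse, so φ = 180° − 96.56° = 83.44°.

φ = 83.44°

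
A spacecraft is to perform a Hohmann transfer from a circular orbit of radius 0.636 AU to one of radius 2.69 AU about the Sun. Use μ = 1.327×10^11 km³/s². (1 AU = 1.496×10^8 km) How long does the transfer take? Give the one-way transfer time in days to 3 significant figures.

In km: r₁ = 0.636 × 1.496×10^8 = 9.51456×10^7 km; r₂ = 2.69 × 1.496×10^8 = 4.02424×10^8 km.
The Hohmann ellipse has a_t = (r₁ + r₂)/2 = 2.487848×10^8 km.
Half the transfer-orbit period gives t = π√(a_t³/μ) = 3.384×10^7 s.
Converting: 3.384×10^7 s ÷ 86400 s/day = 392 days.

t = 392 days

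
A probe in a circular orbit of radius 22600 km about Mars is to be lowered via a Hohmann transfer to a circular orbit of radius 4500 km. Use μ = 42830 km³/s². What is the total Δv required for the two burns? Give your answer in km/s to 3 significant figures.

Semi-major axis of the transfer orbit: a_t = (22600 + 4500)/2 = 13550 km.
At r₁ the circular-orbit speed is v₁ = √(μ/r₁) = 1.376638 km/s.
On the transfer ellipse at r₁, vis-viva gives v_a = √[μ(2/r₁ − 1/a_t)] = 0.7933347 km/s.
First burn Δv₁ = |v_a − v₁| = 0.58330 km/s.
Circular speed at r₂: v₂ = √(μ/r₂) = 3.08509 km/s.
Transfer-orbit speed at r₂: v_p = √[μ(2/r₂ − 1/a_t)] = 3.98430 km/s.
Second burn Δv₂ = |v₂ − v_p| = 0.89921 km/s.
Total Δv = Δv₁ + Δv₂ = 1.483 km/s.

Δv = 1.48 km/s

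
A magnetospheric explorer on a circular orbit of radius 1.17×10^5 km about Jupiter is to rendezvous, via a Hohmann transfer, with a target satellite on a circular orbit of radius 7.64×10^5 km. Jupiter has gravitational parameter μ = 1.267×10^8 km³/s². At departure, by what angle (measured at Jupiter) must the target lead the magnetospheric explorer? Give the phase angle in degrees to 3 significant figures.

Transfer-ellipse semi-major axis a_t = (r₁ + r₂)/2 = (1.170×10^5 + 7.640×10^5)/2 = 4.405×10^5 km.
Transfer time t = π√(a_t³/μ) = 81598 s.
Target angular speed ω₂ = √(μ/r₂³) = 1.6856×10^-5 rad/s.
Angle swept by the target during transfer: ω₂·t = 1.3754 rad = 78.80°.
The magnetospheric explorer traverses 180° on the transfer ellipse, so the target must lead by 180° − 78.80° = 101°.

φ = 101°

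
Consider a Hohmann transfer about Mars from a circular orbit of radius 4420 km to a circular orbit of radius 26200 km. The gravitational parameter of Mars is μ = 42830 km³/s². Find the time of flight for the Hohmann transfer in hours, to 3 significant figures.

t = 7.99 hours

Semi-major axis of the transfer orbit: a_t = (4420 + 26200)/2 = 15310 km.
Transfer time t = π√(a_t³/μ) = π√((15310)³ / 42830) = 28760 s.
Converting: 28760 s ÷ 3600 s/hour = 7.99 hours.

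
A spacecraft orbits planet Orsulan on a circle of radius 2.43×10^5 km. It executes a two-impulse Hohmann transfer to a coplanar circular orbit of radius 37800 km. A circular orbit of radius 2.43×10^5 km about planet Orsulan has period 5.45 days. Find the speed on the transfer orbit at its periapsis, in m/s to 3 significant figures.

v = 10800 m/s

From Kepler's third law T² = 4π²r³/μ at r = 2.43×10^5 km, T = 5.45 days = 5.45 × 86400 s = 4.7088×10^5 s: μ = 4π²r³/T² = 2.55481×10^6 km³/s².
The Hohmann ellipse has a_t = (r₁ + r₂)/2 = 1.404×10^5 km.
The periapsis of the transfer ellipse is at r = 37800 km.
Vis-viva: v = √[μ(2/r − 1/a_t)] = √[2.55481×10^6 × (2/37800 − 1/1.404×10^5)] = 10.82 km/s.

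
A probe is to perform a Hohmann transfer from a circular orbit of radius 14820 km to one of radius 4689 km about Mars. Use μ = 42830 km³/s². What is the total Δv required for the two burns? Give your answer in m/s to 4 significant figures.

Δv = 1224 m/s

Transfer-ellipse semi-major axis a_t = (r₁ + r₂)/2 = (14820 + 4689)/2 = 9754.5 km.
Circular speed at r₁: v₁ = √(μ/r₁) = √(42830/14820) = 1.7000 km/s.
On the transfer ellipse at r₁, vis-viva gives v_a = √[μ(2/r₁ − 1/a_t)] = 1.1787 km/s.
First burn Δv₁ = |v_a − v₁| = 0.5213 km/s.
At r₂, v₂ = √(μ/r₂) = 3.022 km/s.
Transfer-orbit speed at r₂: v_p = √[μ(2/r₂ − 1/a_t)] = 3.725 km/s.
Second burn Δv₂ = |v₂ − v_p| = 0.7030 km/s.
Total Δv = Δv₁ + Δv₂ = 1.224 km/s.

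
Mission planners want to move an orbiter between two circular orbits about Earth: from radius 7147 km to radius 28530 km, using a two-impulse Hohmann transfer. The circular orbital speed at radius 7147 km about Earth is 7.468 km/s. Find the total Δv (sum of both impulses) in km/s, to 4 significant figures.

From the circular-orbit relation v² = μ/r at r = 7147 km: μ = v²r = (7.468)² × 7147 = 3.98596×10^5 km³/s².
The Hohmann ellipse has a_t = (r₁ + r₂)/2 = 17838.5 km.
At r₁ the circular-orbit speed is v₁ = √(μ/r₁) = 7.468 km/s.
Transfer-orbit speed at r₁ (v² = μ(2/r − 1/a)): v_p = √[μ(2/r₁ − 1/a_t)] = 9.444 km/s.
First burn Δv₁ = |v_p − v₁| = 1.976 km/s.
At r₂, v₂ = √(μ/r₂) = 3.738 km/s.
Transfer-orbit speed at r₂: v_a = √[μ(2/r₂ − 1/a_t)] = 2.366 km/s.
Second burn Δv₂ = |v₂ − v_a| = 1.372 km/s.
Δv = Δv₁ + Δv₂ = 1.976 + 1.372 = 3.348 km/s.

Δv = 3.348 km/s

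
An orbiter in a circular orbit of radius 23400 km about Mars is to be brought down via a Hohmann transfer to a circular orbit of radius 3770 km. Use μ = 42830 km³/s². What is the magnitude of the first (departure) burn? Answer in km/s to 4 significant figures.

The Hohmann ellipse has a_t = (r₁ + r₂)/2 = 13585 km.
Circular speed at r = 23400 km: v_c = √(μ/r) = 1.3529 km/s.
Transfer-orbit speed at the same r (vis-viva, a = a_t): v_t = √[μ(2/r − 1/a_t)] = 0.71270 km/s.
Δv₁ = |v_t − v_c| = |0.71270 − 1.3529| = 0.6402 km/s.

Δv₁ = 0.6402 km/s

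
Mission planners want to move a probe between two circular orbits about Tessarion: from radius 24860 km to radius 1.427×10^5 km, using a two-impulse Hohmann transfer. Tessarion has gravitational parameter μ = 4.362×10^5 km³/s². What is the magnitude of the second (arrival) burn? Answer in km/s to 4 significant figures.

Transfer-ellipse semi-major axis a_t = (r₁ + r₂)/2 = (24860 + 1.427×10^5)/2 = 83780 km.
On the circular orbit at r = 1.427×10^5 km, v_c = √(μ/r) = 1.7484 km/s.
Vis-viva on the transfer ellipse at r = 1.427×10^5 km gives v_t = √[μ(2/r − 1/a_t)] = 0.95238 km/s.
Δv₂ = |v_t − v_c| = |0.95238 − 1.7484| = 0.7960 km/s.

Δv₂ = 0.7960 km/s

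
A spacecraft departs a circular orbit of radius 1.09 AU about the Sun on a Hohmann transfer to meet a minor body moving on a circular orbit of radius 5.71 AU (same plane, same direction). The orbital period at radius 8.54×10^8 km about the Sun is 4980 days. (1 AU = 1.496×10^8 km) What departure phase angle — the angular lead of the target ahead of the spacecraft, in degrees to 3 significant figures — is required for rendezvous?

φ = 97.3°

From Kepler's third law T² = 4π²r³/μ at r = 8.54×10^8 km, T = 4980 days = 4980 × 86400 s = 4.30272×10^8 s: μ = 4π²r³/T² = 1.32815×10^11 km³/s².
In km: r₁ = 1.09 × 1.496×10^8 = 1.63064×10^8 km; r₂ = 5.71 × 1.496×10^8 = 8.54216×10^8 km.
The Hohmann ellipse has a_t = (r₁ + r₂)/2 = 5.0864×10^8 km.
The half-period of the transfer ellipse is t = π√(a_t³/μ) = 9.8888×10^7 s.
Target angular speed ω₂ = √(μ/r₂³) = 1.4597×10^-8 rad/s.
Angle swept by the target during transfer: ω₂·t = 1.4435 rad = 82.71°.
Arrival is 180° from departure on the ellipse, so φ = 180° − 82.71° = 97.3°.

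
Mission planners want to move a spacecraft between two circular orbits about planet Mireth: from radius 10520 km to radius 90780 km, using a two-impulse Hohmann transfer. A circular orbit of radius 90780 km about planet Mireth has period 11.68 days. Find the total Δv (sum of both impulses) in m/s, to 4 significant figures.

Δv = 870.1 m/s

From Kepler's third law T² = 4π²r³/μ at r = 90780 km, T = 11.68 days = 11.68 × 86400 s = 1.009152×10^6 s: μ = 4π²r³/T² = 29001.3 km³/s².
The Hohmann ellipse has a_t = (r₁ + r₂)/2 = 50650 km.
Circular speed at r₁: v₁ = √(μ/r₁) = √(29001.3/10520) = 1.66035 km/s.
On the transfer ellipse at r₁, v² = μ(2/r − 1/a) gives v_p = √[μ(2/r₁ − 1/a_t)] = 2.22283 km/s.
First burn Δv₁ = |v_p − v₁| = 0.5625 km/s.
At r₂, v₂ = √(μ/r₂) = 0.5652 km/s.
Transfer-orbit speed at r₂: v_a = √[μ(2/r₂ − 1/a_t)] = 0.2576 km/s.
Second burn Δv₂ = |v₂ − v_a| = 0.3076 km/s.
Δv = Δv₁ + Δv₂ = 0.5625 + 0.3076 = 0.8701 km/s.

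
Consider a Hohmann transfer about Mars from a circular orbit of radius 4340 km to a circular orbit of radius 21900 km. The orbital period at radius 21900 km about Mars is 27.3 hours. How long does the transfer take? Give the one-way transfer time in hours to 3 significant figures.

t = 6.33 hours

From Kepler's third law T² = 4π²r³/μ at r = 21900 km, T = 27.3 hours = 27.3 × 3600 s = 98280 s: μ = 4π²r³/T² = 42930.1 km³/s².
The Hohmann ellipse has a_t = (r₁ + r₂)/2 = 13120 km.
By Kepler's third law the transfer-orbit period is T = 2π√(a_t³/μ), so t = T/2 = 22790 s.
Converting: 22790 s ÷ 3600 s/hour = 6.33 hours.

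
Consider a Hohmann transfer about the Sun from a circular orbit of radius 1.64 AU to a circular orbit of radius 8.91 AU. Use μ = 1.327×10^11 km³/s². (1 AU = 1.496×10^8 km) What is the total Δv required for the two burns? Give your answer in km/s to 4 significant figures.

Δv = 11.38 km/s

In km: r₁ = 1.64 × 1.496×10^8 = 2.45344×10^8 km; r₂ = 8.91 × 1.496×10^8 = 1.332936×10^9 km.
The Hohmann ellipse has a_t = (r₁ + r₂)/2 = 7.8914×10^8 km.
At r₁ the circular-orbit speed is v₁ = √(μ/r₁) = 23.257 km/s.
Transfer-orbit speed at r₁ (vis-viva equation): v_p = √[μ(2/r₁ − 1/a_t)] = 30.226 km/s.
First burn Δv₁ = |v_p − v₁| = 6.969 km/s.
Circular speed at r₂: v₂ = √(μ/r₂) = 9.9777 km/s.
Transfer-orbit speed at r₂: v_a = √[μ(2/r₂ − 1/a_t)] = 5.5634 km/s.
Second burn Δv₂ = |v₂ − v_a| = 4.414 km/s.
Δv = Δv₁ + Δv₂ = 6.969 + 4.414 = 11.38 km/s.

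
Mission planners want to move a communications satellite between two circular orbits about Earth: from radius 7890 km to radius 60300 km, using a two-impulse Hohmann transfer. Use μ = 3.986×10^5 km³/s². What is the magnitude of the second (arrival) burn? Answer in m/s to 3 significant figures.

Δv₂ = 1330 m/s

The Hohmann ellipse has a_t = (r₁ + r₂)/2 = 34095 km.
On the circular orbit at r = 60300 km, v_c = √(μ/r) = 2.571 km/s.
Transfer-orbit speed at the same r (vis-viva, a = a_t): v_t = √[μ(2/r − 1/a_t)] = 1.237 km/s.
Δv₂ = |v_t − v_c| = |1.237 − 2.571| = 1.334 km/s.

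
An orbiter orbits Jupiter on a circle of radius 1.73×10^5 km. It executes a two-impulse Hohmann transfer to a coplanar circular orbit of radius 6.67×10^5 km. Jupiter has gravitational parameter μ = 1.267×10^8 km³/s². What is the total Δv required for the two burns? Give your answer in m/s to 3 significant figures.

Transfer-ellipse semi-major axis a_t = (r₁ + r₂)/2 = (1.730×10^5 + 6.670×10^5)/2 = 4.200×10^5 km.
Circular speed at r₁: v₁ = √(μ/r₁) = √(1.267×10^8/1.730×10^5) = 27.062 km/s.
Transfer-orbit speed at r₁ (vis-viva): v_p = √[μ(2/r₁ − 1/a_t)] = 34.104 km/s.
First burn Δv₁ = |v_p − v₁| = 7.042 km/s.
Circular speed at r₂: v₂ = √(μ/r₂) = 13.7824 km/s.
Transfer-orbit speed at r₂: v_a = √[μ(2/r₂ − 1/a_t)] = 8.84553 km/s.
Second burn Δv₂ = |v₂ − v_a| = 4.937 km/s.
Δv = Δv₁ + Δv₂ = 7.042 + 4.937 = 11.98 km/s.

Δv = 12000 m/s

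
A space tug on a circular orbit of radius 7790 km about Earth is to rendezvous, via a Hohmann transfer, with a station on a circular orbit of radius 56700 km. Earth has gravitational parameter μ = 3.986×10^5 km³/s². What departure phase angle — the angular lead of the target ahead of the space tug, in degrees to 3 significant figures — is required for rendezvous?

φ = 103°

Transfer-ellipse semi-major axis a_t = (r₁ + r₂)/2 = (7790 + 56700)/2 = 32245 km.
The half-period of the transfer ellipse is t = π√(a_t³/μ) = 28812 s.
The target's mean motion on its circular orbit is ω₂ = √(μ/r₂³) = 4.6762×10^-5 rad/s.
Angle swept by the target during transfer: ω₂·t = 1.34731 rad = 77.20°.
The space tug traverses 180° on the transfer ellipse, so the target must lead by 180° − 77.20° = 103°.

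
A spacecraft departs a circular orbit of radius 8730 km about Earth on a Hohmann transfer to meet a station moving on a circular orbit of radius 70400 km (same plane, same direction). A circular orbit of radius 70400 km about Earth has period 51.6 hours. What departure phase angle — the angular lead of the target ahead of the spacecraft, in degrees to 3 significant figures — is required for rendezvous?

From Kepler's third law T² = 4π²r³/μ at r = 70400 km, T = 51.6 hours = 51.6 × 3600 s = 1.8576×10^5 s: μ = 4π²r³/T² = 3.99184×10^5 km³/s².
Semi-major axis of the transfer orbit: a_t = (8730 + 70400)/2 = 39565 km.
The half-period of the transfer ellipse is t = π√(a_t³/μ) = 39132 s.
Target angular speed ω₂ = √(μ/r₂³) = 3.3824×10^-5 rad/s.
Angle swept by the target during transfer: ω₂·t = 1.3236 rad = 75.84°.
The spacecraft traverses 180° on the transfer ellipse, so the target must lead by 180° − 75.84° = 104°.

φ = 104°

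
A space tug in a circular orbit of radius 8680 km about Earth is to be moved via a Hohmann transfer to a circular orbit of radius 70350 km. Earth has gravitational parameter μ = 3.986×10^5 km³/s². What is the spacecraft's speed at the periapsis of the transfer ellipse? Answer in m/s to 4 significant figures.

v = 9042 m/s

The Hohmann ellipse has a_t = (r₁ + r₂)/2 = 39515 km.
The periapsis of the transfer ellipse is at r = 8680 km.
Vis-viva: v = √[μ(2/r − 1/a_t)] = √[3.986×10^5 × (2/8680 − 1/39515)] = 9.042 km/s.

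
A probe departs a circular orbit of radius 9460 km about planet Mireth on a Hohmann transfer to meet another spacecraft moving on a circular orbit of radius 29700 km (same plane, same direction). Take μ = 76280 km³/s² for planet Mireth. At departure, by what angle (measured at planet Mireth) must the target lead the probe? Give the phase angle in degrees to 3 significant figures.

Semi-major axis of the transfer orbit: a_t = (9460 + 29700)/2 = 19580 km.
The half-period of the transfer ellipse is t = π√(a_t³/μ) = 31164.7 s.
Target angular speed ω₂ = √(μ/r₂³) = 5.39598×10^-5 rad/s.
Angle swept by the target during transfer: ω₂·t = 1.68164 rad = 96.351°.
The probe traverses 180° on the transfer ellipse, so the target must lead by 180° − 96.351° = 83.6°.

φ = 83.6°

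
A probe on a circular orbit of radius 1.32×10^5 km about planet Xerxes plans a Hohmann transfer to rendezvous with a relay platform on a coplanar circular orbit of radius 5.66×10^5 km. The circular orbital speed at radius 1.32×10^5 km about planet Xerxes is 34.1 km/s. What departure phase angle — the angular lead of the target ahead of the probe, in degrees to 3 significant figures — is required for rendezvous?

φ = 92.8°

From the circular-orbit relation v² = μ/r at r = 1.32×10^5 km: μ = v²r = (34.1)² × 1.32×10^5 = 1.53491×10^8 km³/s².
Semi-major axis of the transfer orbit: a_t = (1.320×10^5 + 5.660×10^5)/2 = 3.490×10^5 km.
Transfer time t = π√(a_t³/μ) = 52281 s.
The target's mean motion on its circular orbit is ω₂ = √(μ/r₂³) = 2.9095×10^-5 rad/s.
Angle swept by the target during transfer: ω₂·t = 1.52112 rad = 87.154°.
Arrival is 180° from departure on the ellipse, so φ = 180° − 87.154° = 92.8°.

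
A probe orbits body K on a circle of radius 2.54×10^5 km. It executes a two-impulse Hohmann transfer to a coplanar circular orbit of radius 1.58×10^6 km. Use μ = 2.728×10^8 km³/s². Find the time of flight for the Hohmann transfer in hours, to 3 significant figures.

Semi-major axis of the transfer orbit: a_t = (2.540×10^5 + 1.580×10^6)/2 = 9.170×10^5 km.
Transfer time t = π√(a_t³/μ) = π√((9.170×10^5)³ / 2.728×10^8) = 1.670×10^5 s.
Converting: 1.670×10^5 s ÷ 3600 s/hour = 46.4 hours.

t = 46.4 hours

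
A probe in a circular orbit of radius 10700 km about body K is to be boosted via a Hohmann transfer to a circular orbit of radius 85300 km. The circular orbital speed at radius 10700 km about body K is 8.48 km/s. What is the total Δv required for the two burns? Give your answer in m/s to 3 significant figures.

From the circular-orbit relation v² = μ/r at r = 10700 km: μ = v²r = (8.48)² × 10700 = 7.69441×10^5 km³/s².
Semi-major axis of the transfer orbit: a_t = (10700 + 85300)/2 = 48000 km.
At r₁ the circular-orbit speed is v₁ = √(μ/r₁) = 8.48000 km/s.
On the transfer ellipse at r₁, v² = μ(2/r − 1/a) gives v_p = √[μ(2/r₁ − 1/a_t)] = 11.3045 km/s.
First burn Δv₁ = |v_p − v₁| = 2.8245 km/s.
Circular speed at r₂: v₂ = √(μ/r₂) = 3.0034 km/s.
Transfer-orbit speed at r₂: v_a = √[μ(2/r₂ − 1/a_t)] = 1.4180 km/s.
Second burn Δv₂ = |v₂ − v_a| = 1.5854 km/s.
Total Δv = Δv₁ + Δv₂ = 4.410 km/s.

Δv = 4410 m/s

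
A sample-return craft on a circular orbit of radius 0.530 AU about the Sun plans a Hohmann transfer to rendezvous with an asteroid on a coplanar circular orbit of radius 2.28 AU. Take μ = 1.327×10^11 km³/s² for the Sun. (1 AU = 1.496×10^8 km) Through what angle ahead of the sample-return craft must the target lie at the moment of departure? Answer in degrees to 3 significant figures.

φ = 92.9°

In km: r₁ = 0.530 × 1.496×10^8 = 7.9288×10^7 km; r₂ = 2.28 × 1.496×10^8 = 3.41088×10^8 km.
Semi-major axis of the transfer orbit: a_t = (7.9288×10^7 + 3.41088×10^8)/2 = 2.10188×10^8 km.
The half-period of the transfer ellipse is t = π√(a_t³/μ) = 2.6280×10^7 s.
Target angular speed ω₂ = √(μ/r₂³) = 5.7828×10^-8 rad/s.
Angle swept by the target during transfer: ω₂·t = 1.5197 rad = 87.07°.
The sample-return craft traverses 180° on the transfer ellipse, so the target must lead by 180° − 87.07° = 92.9°.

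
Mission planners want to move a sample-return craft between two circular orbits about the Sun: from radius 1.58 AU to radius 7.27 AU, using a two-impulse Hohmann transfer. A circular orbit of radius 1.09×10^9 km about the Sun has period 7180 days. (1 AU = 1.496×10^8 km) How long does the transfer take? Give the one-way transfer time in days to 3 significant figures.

t = 1700 days

From Kepler's third law T² = 4π²r³/μ at r = 1.09×10^9 km, T = 7180 days = 7180 × 86400 s = 6.20352×10^8 s: μ = 4π²r³/T² = 1.32850×10^11 km³/s².
In km: r₁ = 1.58 × 1.496×10^8 = 2.36368×10^8 km; r₂ = 7.27 × 1.496×10^8 = 1.087592×10^9 km.
The Hohmann ellipse has a_t = (r₁ + r₂)/2 = 6.6198×10^8 km.
Half the transfer-orbit period gives t = π√(a_t³/μ) = 1.468×10^8 s.
Converting: 1.468×10^8 s ÷ 86400 s/day = 1700 days.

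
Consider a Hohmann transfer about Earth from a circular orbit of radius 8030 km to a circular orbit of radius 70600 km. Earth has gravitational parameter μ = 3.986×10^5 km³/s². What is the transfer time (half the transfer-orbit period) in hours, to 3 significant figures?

t = 10.8 hours

Semi-major axis of the transfer orbit: a_t = (8030 + 70600)/2 = 39315 km.
Transfer time t = π√(a_t³/μ) = π√((39315)³ / 3.986×10^5) = 38790 s.
Converting: 38790 s ÷ 3600 s/hour = 10.8 hours.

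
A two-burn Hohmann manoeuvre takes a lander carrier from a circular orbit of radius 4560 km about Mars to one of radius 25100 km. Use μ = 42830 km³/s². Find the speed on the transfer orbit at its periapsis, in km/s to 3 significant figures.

Semi-major axis of the transfer orbit: a_t = (4560 + 25100)/2 = 14830 km.
The periapsis of the transfer ellipse is at r = 4560 km.
From the vis-viva equation, v = √[μ(2/r − 1/a_t)] = 3.987 km/s.

v = 3.99 km/s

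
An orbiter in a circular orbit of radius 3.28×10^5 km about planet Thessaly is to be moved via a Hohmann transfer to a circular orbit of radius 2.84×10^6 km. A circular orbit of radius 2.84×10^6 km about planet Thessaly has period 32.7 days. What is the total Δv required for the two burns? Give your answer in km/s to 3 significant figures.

Δv = 9.74 km/s

From Kepler's third law T² = 4π²r³/μ at r = 2.84×10^6 km, T = 32.7 days = 32.7 × 86400 s = 2.82528×10^6 s: μ = 4π²r³/T² = 1.13290×10^8 km³/s².
Transfer-ellipse semi-major axis a_t = (r₁ + r₂)/2 = (3.280×10^5 + 2.840×10^6)/2 = 1.584×10^6 km.
Circular speed at r₁: v₁ = √(μ/r₁) = √(1.13290×10^8/3.280×10^5) = 18.585 km/s.
On the transfer ellipse at r₁, v² = μ(2/r − 1/a) gives v_p = √[μ(2/r₁ − 1/a_t)] = 24.885 km/s.
First burn Δv₁ = |v_p − v₁| = 6.300 km/s.
At r₂, v₂ = √(μ/r₂) = 6.316 km/s.
Transfer-orbit speed at r₂: v_a = √[μ(2/r₂ − 1/a_t)] = 2.874 km/s.
Second burn Δv₂ = |v₂ − v_a| = 3.442 km/s.
Total Δv = Δv₁ + Δv₂ = 9.742 km/s.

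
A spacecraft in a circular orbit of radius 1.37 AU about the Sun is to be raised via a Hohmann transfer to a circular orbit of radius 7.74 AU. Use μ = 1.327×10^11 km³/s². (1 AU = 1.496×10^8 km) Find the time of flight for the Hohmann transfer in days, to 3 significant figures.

In km: r₁ = 1.37 × 1.496×10^8 = 2.04952×10^8 km; r₂ = 7.74 × 1.496×10^8 = 1.157904×10^9 km.
The Hohmann ellipse has a_t = (r₁ + r₂)/2 = 6.81428×10^8 km.
By Kepler's third law the transfer-orbit period is T = 2π√(a_t³/μ), so t = T/2 = 1.534×10^8 s.
Converting: 1.534×10^8 s ÷ 86400 s/day = 1780 days.

t = 1780 days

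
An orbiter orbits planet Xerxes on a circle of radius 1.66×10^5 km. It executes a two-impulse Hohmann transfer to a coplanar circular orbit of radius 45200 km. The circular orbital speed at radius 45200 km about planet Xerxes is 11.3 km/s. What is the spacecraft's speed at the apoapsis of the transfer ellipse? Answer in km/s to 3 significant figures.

From the circular-orbit relation v² = μ/r at r = 45200 km: μ = v²r = (11.3)² × 45200 = 5.77159×10^6 km³/s².
Transfer-ellipse semi-major axis a_t = (r₁ + r₂)/2 = (1.660×10^5 + 45200)/2 = 1.056×10^5 km.
At apoapsis, r = 1.660×10^5 km.
Vis-viva: v = √[μ(2/r − 1/a_t)] = √[5.77159×10^6 × (2/1.660×10^5 − 1/1.056×10^5)] = 3.858 km/s.

v = 3.86 km/s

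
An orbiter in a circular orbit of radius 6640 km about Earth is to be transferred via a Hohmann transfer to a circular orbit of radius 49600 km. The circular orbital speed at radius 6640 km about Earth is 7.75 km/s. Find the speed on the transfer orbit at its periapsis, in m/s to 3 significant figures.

From the circular-orbit relation v² = μ/r at r = 6640 km: μ = v²r = (7.75)² × 6640 = 3.98815×10^5 km³/s².
The Hohmann ellipse has a_t = (r₁ + r₂)/2 = 28120 km.
The periapsis of the transfer ellipse is at r = 6640 km.
From the vis-viva equation, v = √[μ(2/r − 1/a_t)] = 10.29 km/s.

v = 10300 m/s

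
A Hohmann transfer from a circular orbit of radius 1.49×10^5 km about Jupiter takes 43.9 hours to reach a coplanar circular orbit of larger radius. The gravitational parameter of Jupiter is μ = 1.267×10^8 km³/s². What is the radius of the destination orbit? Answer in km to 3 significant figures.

Transfer time t = 43.9 hours = 1.5804×10^5 s, and t = π√(a_t³/μ).
So a_t = (μ t²/π²)^(1/3) = (1.267×10^8 × (1.5804×10^5)² / π²)^(1/3) = 6.8444×10^5 km.
Since a_t = (r₁ + r₂)/2, r₂ = 2a_t − r₁ = 2×6.8444×10^5 − 1.490×10^5 = 1.21988×10^6 km.

r₂ = 1.22×10^6 km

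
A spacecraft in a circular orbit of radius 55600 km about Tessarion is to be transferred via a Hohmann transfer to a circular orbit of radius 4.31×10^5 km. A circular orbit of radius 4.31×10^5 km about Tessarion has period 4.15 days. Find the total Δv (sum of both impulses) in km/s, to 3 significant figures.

From Kepler's third law T² = 4π²r³/μ at r = 4.31×10^5 km, T = 4.15 days = 4.15 × 86400 s = 3.5856×10^5 s: μ = 4π²r³/T² = 2.45849×10^7 km³/s².
Transfer-ellipse semi-major axis a_t = (r₁ + r₂)/2 = (55600 + 4.310×10^5)/2 = 2.433×10^5 km.
At r₁ the circular-orbit speed is v₁ = √(μ/r₁) = 21.03 km/s.
Transfer-orbit speed at r₁ (vis-viva): v_p = √[μ(2/r₁ − 1/a_t)] = 27.99 km/s.
First burn Δv₁ = |v_p − v₁| = 6.960 km/s.
At r₂, v₂ = √(μ/r₂) = 7.5526 km/s.
Transfer-orbit speed at r₂: v_a = √[μ(2/r₂ − 1/a_t)] = 3.6105 km/s.
Second burn Δv₂ = |v₂ − v_a| = 3.942 km/s.
Δv = Δv₁ + Δv₂ = 6.960 + 3.942 = 10.90 km/s.

Δv = 10.9 km/s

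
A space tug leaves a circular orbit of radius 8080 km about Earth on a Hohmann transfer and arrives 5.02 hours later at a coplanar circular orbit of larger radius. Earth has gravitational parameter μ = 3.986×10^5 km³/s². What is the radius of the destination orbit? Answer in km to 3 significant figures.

Transfer time t = 5.02 hours = 18072 s, and t = π√(a_t³/μ).
So a_t = (μ t²/π²)^(1/3) = (3.986×10^5 × (18072)² / π²)^(1/3) = 23627 km.
Since a_t = (r₁ + r₂)/2, r₂ = 2a_t − r₁ = 2×23627 − 8080 = 39174 km.

r₂ = 39200 km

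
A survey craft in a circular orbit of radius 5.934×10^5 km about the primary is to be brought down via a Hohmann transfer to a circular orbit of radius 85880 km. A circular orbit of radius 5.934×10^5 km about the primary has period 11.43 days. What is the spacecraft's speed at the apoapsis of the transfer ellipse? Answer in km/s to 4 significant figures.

v = 1.898 km/s

From Kepler's third law T² = 4π²r³/μ at r = 5.934×10^5 km, T = 11.43 days = 11.43 × 86400 s = 9.87552×10^5 s: μ = 4π²r³/T² = 8.45829×10^6 km³/s².
Semi-major axis of the transfer orbit: a_t = (5.934×10^5 + 85880)/2 = 3.3964×10^5 km.
The apoapsis of the transfer ellipse is at r = 5.934×10^5 km.
Applying v² = μ(2/r − 1/a_t): v = 1.898 km/s.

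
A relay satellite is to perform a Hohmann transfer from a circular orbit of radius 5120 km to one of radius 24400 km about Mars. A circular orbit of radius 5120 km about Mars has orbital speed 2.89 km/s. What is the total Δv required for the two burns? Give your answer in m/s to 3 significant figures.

Δv = 1370 m/s

From the circular-orbit relation v² = μ/r at r = 5120 km: μ = v²r = (2.89)² × 5120 = 42762.8 km³/s².
Semi-major axis of the transfer orbit: a_t = (5120 + 24400)/2 = 14760 km.
At r₁ the circular-orbit speed is v₁ = √(μ/r₁) = 2.8900 km/s.
On the transfer ellipse at r₁, v² = μ(2/r − 1/a) gives v_p = √[μ(2/r₁ − 1/a_t)] = 3.7158 km/s.
First burn Δv₁ = |v_p − v₁| = 0.8258 km/s.
Circular speed at r₂: v₂ = √(μ/r₂) = 1.3238 km/s.
Transfer-orbit speed at r₂: v_a = √[μ(2/r₂ − 1/a_t)] = 0.77970 km/s.
Second burn Δv₂ = |v₂ − v_a| = 0.5441 km/s.
Δv = Δv₁ + Δv₂ = 0.8258 + 0.5441 = 1.370 km/s.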